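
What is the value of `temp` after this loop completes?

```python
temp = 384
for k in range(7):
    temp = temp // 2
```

Halve 7 times: 384 // 2^7 = 3
`temp` takes the values: 384 → 192 → 96 → 48 → 24 → 12 → 6 → 3

Answer: 3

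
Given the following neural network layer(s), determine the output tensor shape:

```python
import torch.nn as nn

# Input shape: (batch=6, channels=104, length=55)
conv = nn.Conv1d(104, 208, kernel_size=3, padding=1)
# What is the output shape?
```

Input: (6, 104, 55) -> Output: (6, 208, 55)

Answer: (6, 208, 55)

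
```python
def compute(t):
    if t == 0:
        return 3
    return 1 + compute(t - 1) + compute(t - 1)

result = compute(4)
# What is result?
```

compute(t) = 1 + 2·compute(t-1), compute(0)=3. Closed form: (3+1)·2^4 - 1 = 63.

Answer: 63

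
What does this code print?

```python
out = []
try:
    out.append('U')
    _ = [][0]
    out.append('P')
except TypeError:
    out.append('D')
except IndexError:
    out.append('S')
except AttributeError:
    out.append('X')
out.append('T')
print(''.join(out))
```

Execution trace: 'U' (try body) → 'S' (except IndexError) → 'T' (after the try/except). Output: UST

Answer: UST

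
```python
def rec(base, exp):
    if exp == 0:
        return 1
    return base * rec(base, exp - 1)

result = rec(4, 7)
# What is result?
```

rec(4, 7) = 4 * 4 * 4 * 4 * 4 * 4 * 4 = 16384

Answer: 16384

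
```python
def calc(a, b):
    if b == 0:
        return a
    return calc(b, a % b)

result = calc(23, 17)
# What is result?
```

calc(23, 17) -> calc(17, 6) -> calc(6, 5) -> calc(5, 1) -> calc(1, 0) -> 1

Answer: 1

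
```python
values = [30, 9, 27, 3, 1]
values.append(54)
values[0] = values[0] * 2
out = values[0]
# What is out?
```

Trace:
`values = [30, 9, 27, 3, 1]` → values = [30, 9, 27, 3, 1]
`values.append(54)` → values = [30, 9, 27, 3, 1, 54]
`values[0] = values[0] * 2` → values = [60, 9, 27, 3, 1, 54]
`out = values[0]` → out = 60
So out = 60

Answer: 60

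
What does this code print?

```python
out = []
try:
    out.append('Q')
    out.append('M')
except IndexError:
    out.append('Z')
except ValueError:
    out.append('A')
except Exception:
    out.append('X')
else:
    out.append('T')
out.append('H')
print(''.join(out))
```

Execution trace: 'Q' (try body) → 'M' (try body, no exception) → 'T' (else) → 'H' (after the try/except). Output: QMTH

Answer: QMTH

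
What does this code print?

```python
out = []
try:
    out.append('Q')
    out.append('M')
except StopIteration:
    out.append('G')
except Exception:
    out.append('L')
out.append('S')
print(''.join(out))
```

Execution trace: 'Q' (try body) → 'M' (try body, no exception) → 'S' (after the try/except). Output: QMS

Answer: QMS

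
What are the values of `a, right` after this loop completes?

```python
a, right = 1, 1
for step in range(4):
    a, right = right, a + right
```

Fibonacci: after 4 iterations
`a, right` takes the values: (1, 1) → (1, 2) → (2, 3) → (3, 5) → (5, 8)

Answer: 5, 8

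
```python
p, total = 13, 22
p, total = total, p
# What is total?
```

Trace:
`p, total = 13, 22` → p = 13; total = 22
`p, total = total, p` → p = 22; total = 13
So total = 13

Answer: 13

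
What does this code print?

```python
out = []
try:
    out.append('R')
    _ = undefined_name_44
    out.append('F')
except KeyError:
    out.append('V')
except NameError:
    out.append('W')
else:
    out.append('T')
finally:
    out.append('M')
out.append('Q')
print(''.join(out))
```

Execution trace: 'R' (try body) → 'W' (except NameError) → 'M' (finally) → 'Q' (after the try/except). Output: RWMQ

Answer: RWMQ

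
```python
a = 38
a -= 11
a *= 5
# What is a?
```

Trace:
`a = 38` → a = 38
`a -= 11` → a = 27
`a *= 5` → a = 135
So a = 135

Answer: 135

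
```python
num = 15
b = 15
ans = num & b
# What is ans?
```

Trace:
`num = 15` → num = 15
`b = 15` → b = 15
`ans = num & b` → ans = 15
So ans = 15

Answer: 15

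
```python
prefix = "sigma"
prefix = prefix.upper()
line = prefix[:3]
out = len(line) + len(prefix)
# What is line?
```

Trace:
`prefix = "sigma"` → prefix = 'sigma'
`prefix = prefix.upper()` → prefix = 'SIGMA'
`line = prefix[:3]` → line = 'SIG'
`out = len(line) + len(prefix)` → out = 8
So line = 'SIG'

Answer: 'SIG'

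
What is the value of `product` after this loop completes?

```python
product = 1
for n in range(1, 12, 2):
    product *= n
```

Product of 1, 3, 5, ... up to 11
`product` takes the values: 1 → 3 → 15 → 105 → 945 → 10395

Answer: 10395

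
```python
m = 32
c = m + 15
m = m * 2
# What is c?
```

Trace:
`m = 32` → m = 32
`c = m + 15` → c = 47
`m = m * 2` → m = 64
So c = 47

Answer: 47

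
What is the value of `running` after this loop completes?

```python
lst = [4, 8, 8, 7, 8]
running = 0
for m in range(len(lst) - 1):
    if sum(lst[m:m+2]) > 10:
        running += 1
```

Count windows with sum > 10
`running` takes the values: 0 → 1 → 2 → 3 → 4

Answer: 4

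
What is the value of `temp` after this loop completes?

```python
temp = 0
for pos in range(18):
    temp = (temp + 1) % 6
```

Increment mod 6, 18 times = 0
`temp` takes the values: 0 → 1 → 2 → 3 → 4 → 5 → 0 → 1 → 2 → 3 → 4 → 5 → 0 → 1 → 2 → 3 → 4 → 5 → 0

Answer: 0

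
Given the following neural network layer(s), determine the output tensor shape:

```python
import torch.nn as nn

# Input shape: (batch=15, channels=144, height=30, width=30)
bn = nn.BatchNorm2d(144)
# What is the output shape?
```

Input: (15, 144, 30, 30) -> Output: (15, 144, 30, 30)

Answer: (15, 144, 30, 30)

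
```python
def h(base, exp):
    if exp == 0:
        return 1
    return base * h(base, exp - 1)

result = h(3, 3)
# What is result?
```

h(3, 3) = 3 * 3 * 3 = 27

Answer: 27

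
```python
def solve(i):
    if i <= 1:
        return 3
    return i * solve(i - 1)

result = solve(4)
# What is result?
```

solve(4) = 4 * 3 * 2 * 3 = 72

Answer: 72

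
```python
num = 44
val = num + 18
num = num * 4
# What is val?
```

Trace:
`num = 44` → num = 44
`val = num + 18` → val = 62
`num = num * 4` → num = 176
So val = 62

Answer: 62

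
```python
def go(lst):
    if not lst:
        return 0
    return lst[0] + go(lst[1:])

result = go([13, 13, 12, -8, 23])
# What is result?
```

13 + 13 + 12 + (-8) + 23 + 0 = 53

Answer: 53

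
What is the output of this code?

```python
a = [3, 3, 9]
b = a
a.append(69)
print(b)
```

Key concept: basic list aliasing.
Step by step:
`a = [3, 3, 9]` → a = [3, 3, 9]
`b = a` → b = [3, 3, 9] (same object as a)
`a.append(69)` → a = [3, 3, 9, 69] (same object as b); b = [3, 3, 9, 69] (same object as a)
`print(b)` → prints [3, 3, 9, 69]

Answer: [3, 3, 9, 69]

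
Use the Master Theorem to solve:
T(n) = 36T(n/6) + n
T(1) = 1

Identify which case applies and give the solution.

a=36, b=6, f(n)=n. log_6(36) = 2. Since c=1 < 2, Case 1 applies: T(n) = Θ(n^log_b(a)) = O(n^2).

Answer: O(n^2) - Case 1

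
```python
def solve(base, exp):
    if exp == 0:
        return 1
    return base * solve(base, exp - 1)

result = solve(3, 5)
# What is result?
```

solve(3, 5) = 3 * 3 * 3 * 3 * 3 = 243

Answer: 243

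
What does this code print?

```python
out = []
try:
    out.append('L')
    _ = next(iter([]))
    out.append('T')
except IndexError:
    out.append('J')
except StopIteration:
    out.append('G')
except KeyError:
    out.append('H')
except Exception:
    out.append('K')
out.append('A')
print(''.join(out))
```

Execution trace: 'L' (try body) → 'G' (except StopIteration) → 'A' (after the try/except). Output: LGA

Answer: LGA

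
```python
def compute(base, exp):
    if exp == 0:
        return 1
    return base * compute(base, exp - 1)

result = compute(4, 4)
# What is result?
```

compute(4, 4) = 4 * 4 * 4 * 4 = 256

Answer: 256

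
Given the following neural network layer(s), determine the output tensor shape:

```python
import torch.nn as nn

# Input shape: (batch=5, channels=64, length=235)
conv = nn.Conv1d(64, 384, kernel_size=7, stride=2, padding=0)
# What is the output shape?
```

Input: (5, 64, 235) -> Output: (5, 384, 115)

Answer: (5, 384, 115)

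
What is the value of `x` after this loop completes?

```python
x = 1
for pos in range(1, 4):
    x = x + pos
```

Start at 1, add 1 through 3
`x` takes the values: 1 → 2 → 4 → 7

Answer: 7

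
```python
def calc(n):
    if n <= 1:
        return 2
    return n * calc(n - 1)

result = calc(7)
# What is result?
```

calc(7) = 7 * 6 * 5 * 4 * 3 * 2 * 2 = 10080

Answer: 10080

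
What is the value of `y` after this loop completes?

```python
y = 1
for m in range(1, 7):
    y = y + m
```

Start at 1, add 1 through 6
`y` takes the values: 1 → 2 → 4 → 7 → 11 → 16 → 22

Answer: 22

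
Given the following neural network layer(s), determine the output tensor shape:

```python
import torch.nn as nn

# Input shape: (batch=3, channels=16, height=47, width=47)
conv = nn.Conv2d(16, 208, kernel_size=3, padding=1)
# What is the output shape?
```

Input: (3, 16, 47, 47) -> Output: (3, 208, 47, 47)

Answer: (3, 208, 47, 47)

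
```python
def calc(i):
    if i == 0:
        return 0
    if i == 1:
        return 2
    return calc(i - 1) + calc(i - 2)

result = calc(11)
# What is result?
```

Build up from base cases: calc(0)=0, calc(1)=2, calc(2)=2, calc(3)=4, calc(4)=6, calc(5)=10, calc(6)=16, ..., calc(11)=178

Answer: 178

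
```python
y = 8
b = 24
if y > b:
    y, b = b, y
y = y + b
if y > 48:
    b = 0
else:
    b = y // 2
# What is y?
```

Trace:
`y = 8` → y = 8
`b = 24` → b = 24
`if y > b: ...` → y > b is False → no variable changes
`y = y + b` → y = 32
`if y > 48: ...` → y > 48 is False, take else branch → b = 16
So y = 32

Answer: 32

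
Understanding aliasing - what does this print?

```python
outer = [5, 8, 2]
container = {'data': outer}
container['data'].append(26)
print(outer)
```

Key concept: dict holds reference to list.
Step by step:
`outer = [5, 8, 2]` → outer = [5, 8, 2]
`container = {'data': outer}` → container = {'data': [5, 8, 2]}
`container['data'].append(26)` → outer = [5, 8, 2, 26]; container = {'data': [5, 8, 2, 26]}
`print(outer)` → prints [5, 8, 2, 26]

Answer: [5, 8, 2, 26]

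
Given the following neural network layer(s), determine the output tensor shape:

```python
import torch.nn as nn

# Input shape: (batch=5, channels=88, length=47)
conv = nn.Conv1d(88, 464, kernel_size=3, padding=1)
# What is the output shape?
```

Input: (5, 88, 47) -> Output: (5, 464, 47)

Answer: (5, 464, 47)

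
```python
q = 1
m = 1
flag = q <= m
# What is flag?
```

Trace:
`q = 1` → q = 1
`m = 1` → m = 1
`flag = q <= m` → flag = True
So flag = True

Answer: True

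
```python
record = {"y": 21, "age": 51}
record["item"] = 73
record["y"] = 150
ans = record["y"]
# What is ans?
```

Trace:
`record = {"y": 21, "age": 51}` → record = {'y': 21, 'age': 51}
`record["item"] = 73` → record = {'y': 21, 'age': 51, 'item': 73}
`record["y"] = 150` → record = {'y': 150, 'age': 51, 'item': 73}
`ans = record["y"]` → ans = 150
So ans = 150

Answer: 150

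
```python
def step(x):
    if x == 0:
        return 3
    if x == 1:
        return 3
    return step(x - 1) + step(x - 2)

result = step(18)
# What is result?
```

Build up from base cases: step(0)=3, step(1)=3, step(2)=6, step(3)=9, step(4)=15, step(5)=24, step(6)=39, ..., step(18)=12543

Answer: 12543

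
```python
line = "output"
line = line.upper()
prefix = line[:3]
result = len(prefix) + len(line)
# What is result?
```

Trace:
`line = "output"` → line = 'output'
`line = line.upper()` → line = 'OUTPUT'
`prefix = line[:3]` → prefix = 'OUT'
`result = len(prefix) + len(line)` → result = 9
So result = 9

Answer: 9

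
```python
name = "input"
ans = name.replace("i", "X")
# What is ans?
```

Trace:
`name = "input"` → name = 'input'
`ans = name.replace("i", "X")` → ans = 'Xnput'
So ans = 'Xnput'

Answer: 'Xnput'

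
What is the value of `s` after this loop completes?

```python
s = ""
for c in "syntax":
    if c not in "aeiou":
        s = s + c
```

Remove vowels from 'syntax'
`s` takes the values: "" → "s" → "sy" → "syn" → "synt" → "syntx"

Answer: "syntx"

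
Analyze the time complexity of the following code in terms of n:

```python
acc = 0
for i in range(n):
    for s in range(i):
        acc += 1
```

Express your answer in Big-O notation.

Each loop level contributes: n × n. Multiplying the contributions gives O(n^2).

Answer: O(n^2)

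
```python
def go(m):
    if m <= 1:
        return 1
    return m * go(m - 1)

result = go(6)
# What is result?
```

go(6) = 6 * 5 * 4 * 3 * 2 * 1 = 720

Answer: 720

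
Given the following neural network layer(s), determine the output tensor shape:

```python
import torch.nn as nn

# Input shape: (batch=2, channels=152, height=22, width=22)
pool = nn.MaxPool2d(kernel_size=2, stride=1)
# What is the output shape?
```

Input: (2, 152, 22, 22) -> Output: (2, 152, 21, 21)

Answer: (2, 152, 21, 21)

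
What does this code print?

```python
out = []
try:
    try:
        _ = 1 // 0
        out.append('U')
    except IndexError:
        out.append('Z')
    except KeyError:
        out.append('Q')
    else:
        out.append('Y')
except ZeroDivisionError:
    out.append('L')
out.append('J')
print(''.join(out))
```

Execution trace: 'L' (outer except ZeroDivisionError) → 'J' (after the try/except). Output: LJ

Answer: LJ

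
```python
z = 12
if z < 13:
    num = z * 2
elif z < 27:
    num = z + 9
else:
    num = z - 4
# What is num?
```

Trace:
`z = 12` → z = 12
`if z < 13: ...` → z < 13 is True → num = 24
So num = 24

Answer: 24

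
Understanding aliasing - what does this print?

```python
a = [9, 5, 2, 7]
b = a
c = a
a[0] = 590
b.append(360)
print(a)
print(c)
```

Key concept: multiple aliases.
Step by step:
`a = [9, 5, 2, 7]` → a = [9, 5, 2, 7]
`b = a` → b = [9, 5, 2, 7] (same object as a)
`c = a` → c = [9, 5, 2, 7] (same object as a, b)
`a[0] = 590` → a = [590, 5, 2, 7] (same object as b, c); b = [590, 5, 2, 7] (same object as a, c); c = [590, 5, 2, 7] (same object as a, b)
`b.append(360)` → a = [590, 5, 2, 7, 360] (same object as b, c); b = [590, 5, 2, 7, 360] (same object as a, c); c = [590, 5, 2, 7, 360] (same object as a, b)
`print(a)` → prints [590, 5, 2, 7, 360]
`print(c)` → prints [590, 5, 2, 7, 360]

Answer:
[590, 5, 2, 7, 360]
[590, 5, 2, 7, 360]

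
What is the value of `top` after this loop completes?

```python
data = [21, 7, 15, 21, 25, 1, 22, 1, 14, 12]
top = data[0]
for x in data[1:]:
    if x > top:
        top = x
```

Maximum of [21, 7, 15, 21, 25, 1, 22, 1, 14, 12]
`top` takes the values: 21 → 25

Answer: 25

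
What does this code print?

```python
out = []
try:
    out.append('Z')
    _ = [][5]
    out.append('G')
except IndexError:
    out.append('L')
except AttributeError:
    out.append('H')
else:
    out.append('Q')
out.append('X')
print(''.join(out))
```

Execution trace: 'Z' (try body) → 'L' (except IndexError) → 'X' (after the try/except). Output: ZLX

Answer: ZLX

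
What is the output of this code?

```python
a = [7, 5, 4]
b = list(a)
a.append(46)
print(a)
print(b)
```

Key concept: list() constructor creates copy.
Step by step:
`a = [7, 5, 4]` → a = [7, 5, 4]
`b = list(a)` → b = [7, 5, 4]
`a.append(46)` → a = [7, 5, 4, 46]
`print(a)` → prints [7, 5, 4, 46]
`print(b)` → prints [7, 5, 4]

Answer:
[7, 5, 4, 46]
[7, 5, 4]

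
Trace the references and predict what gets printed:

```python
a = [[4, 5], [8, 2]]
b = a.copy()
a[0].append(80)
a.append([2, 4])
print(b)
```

Key concept: shallow copy with nested lists.
Step by step:
`a = [[4, 5], [8, 2]]` → a = [[4, 5], [8, 2]]
`b = a.copy()` → b = [[4, 5], [8, 2]]
`a[0].append(80)` → a = [[4, 5, 80], [8, 2]]; b = [[4, 5, 80], [8, 2]]
`a.append([2, 4])` → a = [[4, 5, 80], [8, 2], [2, 4]]
`print(b)` → prints [[4, 5, 80], [8, 2]]

Answer: [[4, 5, 80], [8, 2]]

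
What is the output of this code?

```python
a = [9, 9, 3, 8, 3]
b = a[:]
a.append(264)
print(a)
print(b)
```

Key concept: slice [:] creates copy.
Step by step:
`a = [9, 9, 3, 8, 3]` → a = [9, 9, 3, 8, 3]
`b = a[:]` → b = [9, 9, 3, 8, 3]
`a.append(264)` → a = [9, 9, 3, 8, 3, 264]
`print(a)` → prints [9, 9, 3, 8, 3, 264]
`print(b)` → prints [9, 9, 3, 8, 3]

Answer:
[9, 9, 3, 8, 3, 264]
[9, 9, 3, 8, 3]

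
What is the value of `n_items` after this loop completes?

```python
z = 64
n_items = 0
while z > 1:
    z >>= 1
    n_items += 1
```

Count right shifts until 1
`n_items` takes the values: 0 → 1 → 2 → 3 → 4 → 5 → 6

Answer: 6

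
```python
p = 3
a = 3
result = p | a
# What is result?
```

Trace:
`p = 3` → p = 3
`a = 3` → a = 3
`result = p | a` → result = 3
So result = 3

Answer: 3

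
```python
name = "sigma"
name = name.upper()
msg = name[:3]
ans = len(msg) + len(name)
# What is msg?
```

Trace:
`name = "sigma"` → name = 'sigma'
`name = name.upper()` → name = 'SIGMA'
`msg = name[:3]` → msg = 'SIG'
`ans = len(msg) + len(name)` → ans = 8
So msg = 'SIG'

Answer: 'SIG'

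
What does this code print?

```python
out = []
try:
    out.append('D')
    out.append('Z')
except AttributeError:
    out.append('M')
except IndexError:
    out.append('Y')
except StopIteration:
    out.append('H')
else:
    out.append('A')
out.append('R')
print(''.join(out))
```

Execution trace: 'D' (try body) → 'Z' (try body, no exception) → 'A' (else) → 'R' (after the try/except). Output: DZAR

Answer: DZAR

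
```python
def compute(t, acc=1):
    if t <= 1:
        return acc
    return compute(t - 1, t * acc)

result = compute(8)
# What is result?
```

Accumulator trace (n, acc): (8, 1) -> (7, 8) -> (6, 56) -> (5, 336) -> (4, 1680) -> (3, 6720) -> (2, 20160) -> (1, 40320) -> return 40320

Answer: 40320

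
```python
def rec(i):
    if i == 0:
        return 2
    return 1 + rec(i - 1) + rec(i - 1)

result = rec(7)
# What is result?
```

rec(i) = 1 + 2·rec(i-1), rec(0)=2. Closed form: (2+1)·2^7 - 1 = 383.

Answer: 383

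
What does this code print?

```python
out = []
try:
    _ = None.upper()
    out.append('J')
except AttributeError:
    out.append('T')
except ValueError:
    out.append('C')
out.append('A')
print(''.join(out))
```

Execution trace: 'T' (except AttributeError) → 'A' (after the try/except). Output: TA

Answer: TA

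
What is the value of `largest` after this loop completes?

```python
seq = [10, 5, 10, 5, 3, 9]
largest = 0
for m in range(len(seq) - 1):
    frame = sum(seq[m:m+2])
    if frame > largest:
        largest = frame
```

Max sum of 2-element window in [10, 5, 10, 5, 3, 9]
`largest` takes the values: 0 → 15

Answer: 15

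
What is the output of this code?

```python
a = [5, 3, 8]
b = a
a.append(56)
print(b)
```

Key concept: basic list aliasing.
Step by step:
`a = [5, 3, 8]` → a = [5, 3, 8]
`b = a` → b = [5, 3, 8] (same object as a)
`a.append(56)` → a = [5, 3, 8, 56] (same object as b); b = [5, 3, 8, 56] (same object as a)
`print(b)` → prints [5, 3, 8, 56]

Answer: [5, 3, 8, 56]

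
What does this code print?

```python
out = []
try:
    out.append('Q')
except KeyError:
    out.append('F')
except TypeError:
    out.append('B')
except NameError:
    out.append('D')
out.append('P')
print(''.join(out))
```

Execution trace: 'Q' (try body, no exception) → 'P' (after the try/except). Output: QP

Answer: QP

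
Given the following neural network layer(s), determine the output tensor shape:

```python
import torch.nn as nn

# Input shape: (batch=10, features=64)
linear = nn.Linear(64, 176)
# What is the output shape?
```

Input: (10, 64) -> Output: (10, 176)

Answer: (10, 176)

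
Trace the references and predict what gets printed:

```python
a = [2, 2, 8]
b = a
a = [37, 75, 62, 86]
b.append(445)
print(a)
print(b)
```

Key concept: rebinding vs mutation: a is rebound to a new list, b still points at the original.
Step by step:
`a = [2, 2, 8]` → a = [2, 2, 8]
`b = a` → b = [2, 2, 8] (same object as a)
`a = [37, 75, 62, 86]` → a = [37, 75, 62, 86]
`b.append(445)` → b = [2, 2, 8, 445]
`print(a)` → prints [37, 75, 62, 86]
`print(b)` → prints [2, 2, 8, 445]

Answer:
[37, 75, 62, 86]
[2, 2, 8, 445]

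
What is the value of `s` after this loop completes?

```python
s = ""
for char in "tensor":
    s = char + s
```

Reverse 'tensor'
`s` takes the values: "" → "t" → "et" → "net" → "snet" → "osnet" → "rosnet"

Answer: "rosnet"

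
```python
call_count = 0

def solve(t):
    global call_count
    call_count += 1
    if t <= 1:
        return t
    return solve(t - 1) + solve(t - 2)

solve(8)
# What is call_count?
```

Calls(t) = 1 + Calls(t-1) + Calls(t-2); Calls(0)=Calls(1)=1. For t=8 this gives 67.

Answer: 67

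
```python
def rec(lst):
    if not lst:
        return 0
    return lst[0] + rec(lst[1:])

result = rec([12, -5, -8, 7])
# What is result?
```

12 + (-5) + (-8) + 7 + 0 = 6

Answer: 6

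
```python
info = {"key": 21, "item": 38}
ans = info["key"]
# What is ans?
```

Trace:
`info = {"key": 21, "item": 38}` → info = {'key': 21, 'item': 38}
`ans = info["key"]` → ans = 21
So ans = 21

Answer: 21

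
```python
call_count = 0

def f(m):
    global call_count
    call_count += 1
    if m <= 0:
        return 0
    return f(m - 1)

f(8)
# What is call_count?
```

Linear recursion stepping by 1: 9 calls from m=8 down to ≤0.

Answer: 9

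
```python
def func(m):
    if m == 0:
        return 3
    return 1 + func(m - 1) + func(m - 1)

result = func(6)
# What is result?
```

func(m) = 1 + 2·func(m-1), func(0)=3. Closed form: (3+1)·2^6 - 1 = 255.

Answer: 255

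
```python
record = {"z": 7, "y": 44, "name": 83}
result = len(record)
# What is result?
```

Trace:
`record = {"z": 7, "y": 44, "name": 83}` → record = {'z': 7, 'y': 44, 'name': 83}
`result = len(record)` → result = 3
So result = 3

Answer: 3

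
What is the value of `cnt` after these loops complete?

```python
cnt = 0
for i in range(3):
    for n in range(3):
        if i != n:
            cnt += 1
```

3² - 3 (exclude diagonal)
`cnt` takes the values: 0 → 1 → 2 → 3 → 4 → 5 → 6

Answer: 6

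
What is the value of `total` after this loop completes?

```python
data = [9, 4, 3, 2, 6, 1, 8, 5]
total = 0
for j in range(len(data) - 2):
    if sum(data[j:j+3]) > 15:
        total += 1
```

Count windows with sum > 15
`total` takes the values: 0 → 1

Answer: 1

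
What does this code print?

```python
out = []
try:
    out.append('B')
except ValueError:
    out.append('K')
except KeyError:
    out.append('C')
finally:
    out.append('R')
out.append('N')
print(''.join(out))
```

Execution trace: 'B' (try body, no exception) → 'R' (finally) → 'N' (after the try/except). Output: BRN

Answer: BRN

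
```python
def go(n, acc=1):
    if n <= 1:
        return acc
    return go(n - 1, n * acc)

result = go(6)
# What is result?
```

Accumulator trace (n, acc): (6, 1) -> (5, 6) -> (4, 30) -> (3, 120) -> (2, 360) -> (1, 720) -> return 720

Answer: 720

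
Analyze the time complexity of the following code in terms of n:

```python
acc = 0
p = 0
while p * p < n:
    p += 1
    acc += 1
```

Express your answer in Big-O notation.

Each loop level contributes: √n. Multiplying the contributions gives O(√n).

Answer: O(√n)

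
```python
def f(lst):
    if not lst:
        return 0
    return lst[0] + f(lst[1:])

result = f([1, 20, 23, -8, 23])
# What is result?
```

1 + 20 + 23 + (-8) + 23 + 0 = 59

Answer: 59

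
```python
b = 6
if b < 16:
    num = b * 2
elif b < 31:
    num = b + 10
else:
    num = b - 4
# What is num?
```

Trace:
`b = 6` → b = 6
`if b < 16: ...` → b < 16 is True → num = 12
So num = 12

Answer: 12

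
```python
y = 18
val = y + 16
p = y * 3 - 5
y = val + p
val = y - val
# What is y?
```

Trace:
`y = 18` → y = 18
`val = y + 16` → val = 34
`p = y * 3 - 5` → p = 49
`y = val + p` → y = 83
`val = y - val` → val = 49
So y = 83

Answer: 83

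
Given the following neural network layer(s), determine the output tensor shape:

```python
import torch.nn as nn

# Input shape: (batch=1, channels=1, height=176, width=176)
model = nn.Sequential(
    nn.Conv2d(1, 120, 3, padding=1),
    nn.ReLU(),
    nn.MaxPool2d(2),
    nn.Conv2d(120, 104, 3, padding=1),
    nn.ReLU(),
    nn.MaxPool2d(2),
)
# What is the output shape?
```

Input: (1, 1, 176, 176) -> after first Conv2d: (1, 120, 176, 176) -> after first MaxPool2d: (1, 120, 88, 88) -> after second Conv2d: (1, 104, 88, 88) -> Output: (1, 104, 44, 44)

Answer: (1, 104, 44, 44)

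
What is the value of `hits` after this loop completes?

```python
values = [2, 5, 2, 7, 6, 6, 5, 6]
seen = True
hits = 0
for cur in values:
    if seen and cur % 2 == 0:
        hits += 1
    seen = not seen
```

Count even values at even positions
`hits` takes the values: 0 → 1 → 2 → 3

Answer: 3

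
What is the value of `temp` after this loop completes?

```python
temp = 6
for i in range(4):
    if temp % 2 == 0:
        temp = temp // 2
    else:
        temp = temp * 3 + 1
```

Collatz-style transformation from 6
`temp` takes the values: 6 → 3 → 10 → 5 → 16

Answer: 16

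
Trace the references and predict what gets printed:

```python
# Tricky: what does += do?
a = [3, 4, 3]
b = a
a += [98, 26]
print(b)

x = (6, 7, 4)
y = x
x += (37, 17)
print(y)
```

Key concept: += behavior differs for mutable vs immutable.
Step by step:
`a = [3, 4, 3]` → a = [3, 4, 3]
`b = a` → b = [3, 4, 3] (same object as a)
`a += [98, 26]` → a = [3, 4, 3, 98, 26] (same object as b); b = [3, 4, 3, 98, 26] (same object as a)
`print(b)` → prints [3, 4, 3, 98, 26]
`x = (6, 7, 4)` → x = (6, 7, 4)
`y = x` → y = (6, 7, 4)
`x += (37, 17)` → x = (6, 7, 4, 37, 17)
`print(y)` → prints (6, 7, 4)

Answer:
[3, 4, 3, 98, 26]
(6, 7, 4)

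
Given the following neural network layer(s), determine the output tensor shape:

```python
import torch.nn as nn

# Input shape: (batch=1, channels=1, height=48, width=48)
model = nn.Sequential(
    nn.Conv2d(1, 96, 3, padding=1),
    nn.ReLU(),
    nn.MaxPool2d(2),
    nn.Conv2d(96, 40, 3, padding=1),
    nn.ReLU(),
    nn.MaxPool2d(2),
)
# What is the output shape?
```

Input: (1, 1, 48, 48) -> after first Conv2d: (1, 96, 48, 48) -> after first MaxPool2d: (1, 96, 24, 24) -> after second Conv2d: (1, 40, 24, 24) -> Output: (1, 40, 12, 12)

Answer: (1, 40, 12, 12)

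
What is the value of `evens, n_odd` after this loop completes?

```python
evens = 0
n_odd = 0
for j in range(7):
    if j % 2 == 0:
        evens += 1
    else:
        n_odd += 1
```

Count evens and odds in range(7)
`evens, n_odd` takes the values: (0, 0) → (1, 0) → (1, 1) → (2, 1) → (2, 2) → (3, 2) → (3, 3) → (4, 3)

Answer: 4, 3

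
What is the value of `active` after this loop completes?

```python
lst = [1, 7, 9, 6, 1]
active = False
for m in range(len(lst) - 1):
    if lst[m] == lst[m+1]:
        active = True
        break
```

Check consecutive duplicates in [1, 7, 9, 6, 1]
`active` takes the values: False

Answer: False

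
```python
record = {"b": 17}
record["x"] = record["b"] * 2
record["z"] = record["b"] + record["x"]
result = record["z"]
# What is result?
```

Trace:
`record = {"b": 17}` → record = {'b': 17}
`record["x"] = record["b"] * 2` → record = {'b': 17, 'x': 34}
`record["z"] = record["b"] + record["x"]` → record = {'b': 17, 'x': 34, 'z': 51}
`result = record["z"]` → result = 51
So result = 51

Answer: 51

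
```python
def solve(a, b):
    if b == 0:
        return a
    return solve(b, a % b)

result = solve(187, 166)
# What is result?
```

solve(187, 166) -> solve(166, 21) -> solve(21, 19) -> solve(19, 2) -> solve(2, 1) -> solve(1, 0) -> 1

Answer: 1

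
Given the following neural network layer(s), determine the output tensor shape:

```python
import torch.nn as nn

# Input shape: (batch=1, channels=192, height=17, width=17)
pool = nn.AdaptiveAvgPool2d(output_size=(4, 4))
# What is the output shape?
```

Input: (1, 192, 17, 17) -> Output: (1, 192, 4, 4)

Answer: (1, 192, 4, 4)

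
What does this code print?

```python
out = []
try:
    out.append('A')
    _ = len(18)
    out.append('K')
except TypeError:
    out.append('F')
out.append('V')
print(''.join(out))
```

Execution trace: 'A' (try body) → 'F' (except TypeError) → 'V' (after the try/except). Output: AFV

Answer: AFV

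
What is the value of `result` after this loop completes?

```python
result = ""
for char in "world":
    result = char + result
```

Reverse 'world'
`result` takes the values: "" → "w" → "ow" → "row" → "lrow" → "dlrow"

Answer: "dlrow"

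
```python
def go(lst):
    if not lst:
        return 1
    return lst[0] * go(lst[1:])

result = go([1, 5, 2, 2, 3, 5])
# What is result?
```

Product over [1, 5, 2, 2, 3, 5] = 1 * 5 * 2 * 2 * 3 * 5 = 300

Answer: 300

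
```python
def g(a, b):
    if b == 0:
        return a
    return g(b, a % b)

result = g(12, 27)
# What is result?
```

g(12, 27) -> g(27, 12) -> g(12, 3) -> g(3, 0) -> 3

Answer: 3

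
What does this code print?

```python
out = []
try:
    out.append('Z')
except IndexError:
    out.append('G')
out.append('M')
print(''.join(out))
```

Execution trace: 'Z' (try body, no exception) → 'M' (after the try/except). Output: ZM

Answer: ZM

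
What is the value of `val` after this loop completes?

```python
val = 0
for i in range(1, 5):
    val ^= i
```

XOR of 1 to 4
`val` takes the values: 0 → 1 → 3 → 0 → 4

Answer: 4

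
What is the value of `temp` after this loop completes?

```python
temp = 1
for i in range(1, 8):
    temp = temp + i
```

Start at 1, add 1 through 7
`temp` takes the values: 1 → 2 → 4 → 7 → 11 → 16 → 22 → 29

Answer: 29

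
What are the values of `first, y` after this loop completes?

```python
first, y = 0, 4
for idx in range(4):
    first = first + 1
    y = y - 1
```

first goes 0→4, y goes 4→0
`first, y` takes the values: (0, 4) → (1, 4) → (1, 3) → (2, 3) → (2, 2) → (3, 2) → (3, 1) → (4, 1) → (4, 0)

Answer: 4, 0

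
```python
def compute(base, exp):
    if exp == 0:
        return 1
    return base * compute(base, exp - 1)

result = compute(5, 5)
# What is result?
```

compute(5, 5) = 5 * 5 * 5 * 5 * 5 = 3125

Answer: 3125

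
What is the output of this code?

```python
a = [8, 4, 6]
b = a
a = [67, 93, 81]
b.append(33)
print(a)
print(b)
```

Key concept: rebinding vs mutation: a is rebound to a new list, b still points at the original.
Step by step:
`a = [8, 4, 6]` → a = [8, 4, 6]
`b = a` → b = [8, 4, 6] (same object as a)
`a = [67, 93, 81]` → a = [67, 93, 81]
`b.append(33)` → b = [8, 4, 6, 33]
`print(a)` → prints [67, 93, 81]
`print(b)` → prints [8, 4, 6, 33]

Answer:
[67, 93, 81]
[8, 4, 6, 33]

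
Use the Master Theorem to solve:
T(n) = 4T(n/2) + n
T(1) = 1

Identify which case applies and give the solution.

a=4, b=2, f(n)=n. log_2(4) = 2. Since c=1 < 2, Case 1 applies: T(n) = Θ(n^log_b(a)) = O(n^2).

Answer: O(n^2) - Case 1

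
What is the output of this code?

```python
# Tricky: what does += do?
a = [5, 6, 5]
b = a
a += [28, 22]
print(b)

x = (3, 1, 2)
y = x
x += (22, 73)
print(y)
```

Key concept: += behavior differs for mutable vs immutable.
Step by step:
`a = [5, 6, 5]` → a = [5, 6, 5]
`b = a` → b = [5, 6, 5] (same object as a)
`a += [28, 22]` → a = [5, 6, 5, 28, 22] (same object as b); b = [5, 6, 5, 28, 22] (same object as a)
`print(b)` → prints [5, 6, 5, 28, 22]
`x = (3, 1, 2)` → x = (3, 1, 2)
`y = x` → y = (3, 1, 2)
`x += (22, 73)` → x = (3, 1, 2, 22, 73)
`print(y)` → prints (3, 1, 2)

Answer:
[5, 6, 5, 28, 22]
(3, 1, 2)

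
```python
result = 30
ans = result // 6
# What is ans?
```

Trace:
`result = 30` → result = 30
`ans = result // 6` → ans = 5
So ans = 5

Answer: 5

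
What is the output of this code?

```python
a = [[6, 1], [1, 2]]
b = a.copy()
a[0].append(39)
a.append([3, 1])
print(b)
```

Key concept: shallow copy with nested lists.
Step by step:
`a = [[6, 1], [1, 2]]` → a = [[6, 1], [1, 2]]
`b = a.copy()` → b = [[6, 1], [1, 2]]
`a[0].append(39)` → a = [[6, 1, 39], [1, 2]]; b = [[6, 1, 39], [1, 2]]
`a.append([3, 1])` → a = [[6, 1, 39], [1, 2], [3, 1]]
`print(b)` → prints [[6, 1, 39], [1, 2]]

Answer: [[6, 1, 39], [1, 2]]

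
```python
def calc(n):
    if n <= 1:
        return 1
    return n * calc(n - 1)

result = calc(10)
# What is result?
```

calc(10) = 10 * 9 * 8 * 7 * 6 * 5 * 4 * 3 * 2 * 1 = 3628800

Answer: 3628800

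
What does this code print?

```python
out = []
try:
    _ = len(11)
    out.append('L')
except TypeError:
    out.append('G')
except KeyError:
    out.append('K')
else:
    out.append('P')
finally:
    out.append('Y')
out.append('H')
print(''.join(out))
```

Execution trace: 'G' (except TypeError) → 'Y' (finally) → 'H' (after the try/except). Output: GYH

Answer: GYH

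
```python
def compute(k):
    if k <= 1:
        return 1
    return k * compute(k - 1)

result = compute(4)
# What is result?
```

compute(4) = 4 * 3 * 2 * 1 = 24

Answer: 24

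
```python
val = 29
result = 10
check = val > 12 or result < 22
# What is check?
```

Trace:
`val = 29` → val = 29
`result = 10` → result = 10
`check = val > 12 or result < 22` → check = True
So check = True

Answer: True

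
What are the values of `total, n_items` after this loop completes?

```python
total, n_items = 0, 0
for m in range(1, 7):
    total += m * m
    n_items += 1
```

Sum of squares and count
`total, n_items` takes the values: (0, 0) → (1, 0) → (1, 1) → (5, 1) → (5, 2) → (14, 2) → (14, 3) → (30, 3) → (30, 4) → (55, 4) → (55, 5) → (91, 5) → (91, 6)

Answer: 91, 6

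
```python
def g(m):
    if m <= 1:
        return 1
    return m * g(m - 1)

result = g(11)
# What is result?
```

g(11) = 11 * 10 * 9 * 8 * 7 * 6 * 5 * 4 * 3 * 2 * 1 = 39916800

Answer: 39916800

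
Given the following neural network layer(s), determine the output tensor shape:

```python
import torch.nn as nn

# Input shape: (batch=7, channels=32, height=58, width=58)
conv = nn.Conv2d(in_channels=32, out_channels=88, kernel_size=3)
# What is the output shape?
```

Input: (7, 32, 58, 58) -> Output: (7, 88, 56, 56)

Answer: (7, 88, 56, 56)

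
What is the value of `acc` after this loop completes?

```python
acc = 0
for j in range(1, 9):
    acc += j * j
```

Sum of squares 1² to 8² = 204
`acc` takes the values: 0 → 1 → 5 → 14 → 30 → 55 → 91 → 140 → 204

Answer: 204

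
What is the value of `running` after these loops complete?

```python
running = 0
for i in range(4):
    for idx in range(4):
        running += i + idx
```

Sum of all i+idx for i,idx in 4x4
`running` takes the values: 0 → 1 → 3 → 6 → 7 → 9 → 12 → 16 → 18 → 21 → 25 → 30 → 33 → 37 → 42 → 48

Answer: 48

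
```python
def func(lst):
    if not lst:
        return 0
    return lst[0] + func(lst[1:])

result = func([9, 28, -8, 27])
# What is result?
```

9 + 28 + (-8) + 27 + 0 = 56

Answer: 56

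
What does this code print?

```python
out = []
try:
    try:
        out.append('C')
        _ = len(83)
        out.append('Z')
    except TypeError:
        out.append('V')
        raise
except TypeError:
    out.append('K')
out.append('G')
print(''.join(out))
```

Execution trace: 'C' (inner try body) → 'V' (inner except TypeError) → 'K' (outer except TypeError) → 'G' (after the try/except). Output: CVKG

Answer: CVKG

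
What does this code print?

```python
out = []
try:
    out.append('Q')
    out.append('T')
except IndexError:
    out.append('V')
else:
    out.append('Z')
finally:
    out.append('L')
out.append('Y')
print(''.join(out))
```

Execution trace: 'Q' (try body) → 'T' (try body, no exception) → 'Z' (else) → 'L' (finally) → 'Y' (after the try/except). Output: QTZLY

Answer: QTZLY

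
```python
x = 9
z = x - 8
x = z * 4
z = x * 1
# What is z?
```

Trace:
`x = 9` → x = 9
`z = x - 8` → z = 1
`x = z * 4` → x = 4
`z = x * 1` → z = 4
So z = 4

Answer: 4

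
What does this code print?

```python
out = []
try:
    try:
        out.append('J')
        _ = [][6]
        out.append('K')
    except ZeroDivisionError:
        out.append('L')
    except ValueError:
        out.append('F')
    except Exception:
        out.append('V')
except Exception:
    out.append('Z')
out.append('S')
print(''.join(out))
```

Execution trace: 'J' (inner try body) → 'V' (inner except Exception) → 'S' (after the try/except). Output: JVS

Answer: JVS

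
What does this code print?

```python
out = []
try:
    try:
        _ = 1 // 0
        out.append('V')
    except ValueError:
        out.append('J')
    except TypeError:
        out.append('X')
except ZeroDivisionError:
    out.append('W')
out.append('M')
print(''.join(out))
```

Execution trace: 'W' (outer except ZeroDivisionError) → 'M' (after the try/except). Output: WM

Answer: WM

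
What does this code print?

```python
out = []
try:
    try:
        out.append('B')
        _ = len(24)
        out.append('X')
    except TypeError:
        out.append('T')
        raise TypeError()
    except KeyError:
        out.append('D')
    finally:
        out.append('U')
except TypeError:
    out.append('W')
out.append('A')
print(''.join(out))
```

Execution trace: 'B' (inner try body) → 'T' (inner except TypeError) → 'U' (inner finally) → 'W' (outer except TypeError) → 'A' (after the try/except). Output: BTUWA

Answer: BTUWA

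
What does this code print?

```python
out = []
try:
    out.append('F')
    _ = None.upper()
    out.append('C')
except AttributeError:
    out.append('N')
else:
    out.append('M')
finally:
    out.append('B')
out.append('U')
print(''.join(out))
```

Execution trace: 'F' (try body) → 'N' (except AttributeError) → 'B' (finally) → 'U' (after the try/except). Output: FNBU

Answer: FNBU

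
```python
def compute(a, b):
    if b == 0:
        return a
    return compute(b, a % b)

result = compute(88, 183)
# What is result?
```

compute(88, 183) -> compute(183, 88) -> compute(88, 7) -> compute(7, 4) -> compute(4, 3) -> compute(3, 1) -> compute(1, 0) -> 1

Answer: 1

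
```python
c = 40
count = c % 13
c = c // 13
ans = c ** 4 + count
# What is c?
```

Trace:
`c = 40` → c = 40
`count = c % 13` → count = 1
`c = c // 13` → c = 3
`ans = c ** 4 + count` → ans = 82
So c = 3

Answer: 3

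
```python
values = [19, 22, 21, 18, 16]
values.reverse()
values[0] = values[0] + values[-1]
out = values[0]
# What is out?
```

Trace:
`values = [19, 22, 21, 18, 16]` → values = [19, 22, 21, 18, 16]
`values.reverse()` → values = [16, 18, 21, 22, 19]
`values[0] = values[0] + values[-1]` → values = [35, 18, 21, 22, 19]
`out = values[0]` → out = 35
So out = 35

Answer: 35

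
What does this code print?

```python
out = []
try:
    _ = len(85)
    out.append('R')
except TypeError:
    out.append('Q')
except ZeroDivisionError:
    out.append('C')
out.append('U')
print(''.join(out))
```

Execution trace: 'Q' (except TypeError) → 'U' (after the try/except). Output: QU

Answer: QU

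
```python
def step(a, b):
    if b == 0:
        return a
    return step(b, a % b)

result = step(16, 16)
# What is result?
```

step(16, 16) -> step(16, 0) -> 16

Answer: 16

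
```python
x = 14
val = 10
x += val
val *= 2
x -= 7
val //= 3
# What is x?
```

Trace:
`x = 14` → x = 14
`val = 10` → val = 10
`x += val` → x = 24
`val *= 2` → val = 20
`x -= 7` → x = 17
`val //= 3` → val = 6
So x = 17

Answer: 17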